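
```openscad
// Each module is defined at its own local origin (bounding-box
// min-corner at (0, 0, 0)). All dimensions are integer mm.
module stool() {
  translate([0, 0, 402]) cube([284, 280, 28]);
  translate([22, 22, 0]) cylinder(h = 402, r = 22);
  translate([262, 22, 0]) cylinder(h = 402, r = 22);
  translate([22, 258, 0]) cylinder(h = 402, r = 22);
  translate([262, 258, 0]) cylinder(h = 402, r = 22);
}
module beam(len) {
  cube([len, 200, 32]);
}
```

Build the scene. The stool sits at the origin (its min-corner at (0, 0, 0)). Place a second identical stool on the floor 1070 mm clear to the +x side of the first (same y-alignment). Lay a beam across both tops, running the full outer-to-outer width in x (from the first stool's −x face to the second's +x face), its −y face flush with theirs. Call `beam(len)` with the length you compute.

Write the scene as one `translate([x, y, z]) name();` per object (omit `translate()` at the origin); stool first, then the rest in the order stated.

stool();
translate([1354, 0, 0]) stool();
translate([0, 0, 430]) beam(1638);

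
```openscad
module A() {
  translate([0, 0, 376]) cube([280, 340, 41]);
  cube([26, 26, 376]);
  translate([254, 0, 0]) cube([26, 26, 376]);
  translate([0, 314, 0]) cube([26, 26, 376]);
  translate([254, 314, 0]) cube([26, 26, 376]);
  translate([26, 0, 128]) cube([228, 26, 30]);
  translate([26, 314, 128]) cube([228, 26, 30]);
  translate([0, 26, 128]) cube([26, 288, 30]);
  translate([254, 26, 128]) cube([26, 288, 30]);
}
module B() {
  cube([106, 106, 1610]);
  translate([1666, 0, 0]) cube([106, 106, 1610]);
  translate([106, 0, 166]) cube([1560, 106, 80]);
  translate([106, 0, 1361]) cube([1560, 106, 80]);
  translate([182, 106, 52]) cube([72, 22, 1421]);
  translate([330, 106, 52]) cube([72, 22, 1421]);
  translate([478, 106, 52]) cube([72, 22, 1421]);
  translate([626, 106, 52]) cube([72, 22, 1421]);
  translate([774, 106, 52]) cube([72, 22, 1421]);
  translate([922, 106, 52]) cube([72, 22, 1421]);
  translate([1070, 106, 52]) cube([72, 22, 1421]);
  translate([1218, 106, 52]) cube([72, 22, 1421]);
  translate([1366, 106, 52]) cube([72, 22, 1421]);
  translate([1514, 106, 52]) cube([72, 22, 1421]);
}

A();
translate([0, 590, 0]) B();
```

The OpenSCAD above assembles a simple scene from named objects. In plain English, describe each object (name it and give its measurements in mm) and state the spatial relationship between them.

A is a four-legged stool. The seat is 280×340 mm, 41 mm thick, top at z = 417 mm. It stands on four square legs, each 26×26 mm in cross-section, from z = 0 to the seat underside, each flush with a corner of the seat. Four stretchers, 26 mm wide and 30 mm tall, connect adjacent legs with their undersides at z = 128 mm, each running between the inner faces of the legs it joins and aligned with the legs' outer faces on the other axis.

B is a fence section. Two 106×106 mm posts, 1610 mm tall, stand on the floor with a clear span of 1560 mm between their inner faces. Two horizontal rails of 106×80 mm section span the gap between the posts with their undersides at z = 166 mm and z = 1361 mm, flush with the posts' −y face. 10 pickets, each 72 mm wide, 22 mm thick and 1421 mm tall, are fixed to the +y face of the rails with their bottoms at z = 52 mm, evenly spaced across the span with equal gaps (rounded down to the nearest mm) at the −x end and between each pair — any rounding remainder accumulates at the +x end.

The fence section is on the floor beside the stool on its +y side.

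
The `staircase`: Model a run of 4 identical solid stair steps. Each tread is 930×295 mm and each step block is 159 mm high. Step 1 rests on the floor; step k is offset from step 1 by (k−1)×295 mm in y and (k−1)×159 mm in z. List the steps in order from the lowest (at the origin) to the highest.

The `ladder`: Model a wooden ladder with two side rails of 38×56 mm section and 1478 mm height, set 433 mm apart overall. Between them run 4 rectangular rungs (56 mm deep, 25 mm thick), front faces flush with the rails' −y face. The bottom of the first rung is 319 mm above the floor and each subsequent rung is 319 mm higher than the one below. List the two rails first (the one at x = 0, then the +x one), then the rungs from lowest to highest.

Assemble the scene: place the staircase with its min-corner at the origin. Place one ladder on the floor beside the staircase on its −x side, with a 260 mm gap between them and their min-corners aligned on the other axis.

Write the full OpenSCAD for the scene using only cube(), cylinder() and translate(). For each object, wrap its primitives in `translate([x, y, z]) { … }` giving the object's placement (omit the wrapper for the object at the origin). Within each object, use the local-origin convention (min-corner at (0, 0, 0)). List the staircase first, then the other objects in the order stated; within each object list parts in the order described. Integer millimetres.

cube([930, 295, 159]);
translate([0, 295, 159]) cube([930, 295, 159]);
translate([0, 590, 318]) cube([930, 295, 159]);
translate([0, 885, 477]) cube([930, 295, 159]);
translate([-693, 0, 0]) {
  cube([38, 56, 1478]);
  translate([395, 0, 0]) cube([38, 56, 1478]);
  translate([38, 0, 319]) cube([357, 56, 25]);
  translate([38, 0, 638]) cube([357, 56, 25]);
  translate([38, 0, 957]) cube([357, 56, 25]);
  translate([38, 0, 1276]) cube([357, 56, 25]);
}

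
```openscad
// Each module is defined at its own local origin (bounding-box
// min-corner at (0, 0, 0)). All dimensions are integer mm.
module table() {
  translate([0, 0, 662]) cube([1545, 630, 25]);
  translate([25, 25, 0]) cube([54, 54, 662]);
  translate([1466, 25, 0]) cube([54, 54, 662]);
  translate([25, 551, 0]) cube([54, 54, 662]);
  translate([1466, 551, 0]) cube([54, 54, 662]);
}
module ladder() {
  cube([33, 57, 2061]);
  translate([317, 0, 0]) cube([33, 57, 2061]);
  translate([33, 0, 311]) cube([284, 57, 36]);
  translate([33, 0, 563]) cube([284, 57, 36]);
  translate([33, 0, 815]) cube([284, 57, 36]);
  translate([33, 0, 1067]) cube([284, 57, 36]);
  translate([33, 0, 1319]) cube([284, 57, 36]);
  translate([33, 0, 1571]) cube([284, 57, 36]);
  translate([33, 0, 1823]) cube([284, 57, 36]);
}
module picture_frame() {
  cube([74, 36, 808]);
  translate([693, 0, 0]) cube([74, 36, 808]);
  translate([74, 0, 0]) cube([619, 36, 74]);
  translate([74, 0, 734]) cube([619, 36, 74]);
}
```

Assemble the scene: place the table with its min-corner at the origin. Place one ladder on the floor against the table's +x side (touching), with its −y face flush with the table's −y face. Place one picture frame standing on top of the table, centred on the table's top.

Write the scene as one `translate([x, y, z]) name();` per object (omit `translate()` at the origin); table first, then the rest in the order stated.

table();
translate([1545, 0, 0]) ladder();
translate([389, 297, 687]) picture_frame();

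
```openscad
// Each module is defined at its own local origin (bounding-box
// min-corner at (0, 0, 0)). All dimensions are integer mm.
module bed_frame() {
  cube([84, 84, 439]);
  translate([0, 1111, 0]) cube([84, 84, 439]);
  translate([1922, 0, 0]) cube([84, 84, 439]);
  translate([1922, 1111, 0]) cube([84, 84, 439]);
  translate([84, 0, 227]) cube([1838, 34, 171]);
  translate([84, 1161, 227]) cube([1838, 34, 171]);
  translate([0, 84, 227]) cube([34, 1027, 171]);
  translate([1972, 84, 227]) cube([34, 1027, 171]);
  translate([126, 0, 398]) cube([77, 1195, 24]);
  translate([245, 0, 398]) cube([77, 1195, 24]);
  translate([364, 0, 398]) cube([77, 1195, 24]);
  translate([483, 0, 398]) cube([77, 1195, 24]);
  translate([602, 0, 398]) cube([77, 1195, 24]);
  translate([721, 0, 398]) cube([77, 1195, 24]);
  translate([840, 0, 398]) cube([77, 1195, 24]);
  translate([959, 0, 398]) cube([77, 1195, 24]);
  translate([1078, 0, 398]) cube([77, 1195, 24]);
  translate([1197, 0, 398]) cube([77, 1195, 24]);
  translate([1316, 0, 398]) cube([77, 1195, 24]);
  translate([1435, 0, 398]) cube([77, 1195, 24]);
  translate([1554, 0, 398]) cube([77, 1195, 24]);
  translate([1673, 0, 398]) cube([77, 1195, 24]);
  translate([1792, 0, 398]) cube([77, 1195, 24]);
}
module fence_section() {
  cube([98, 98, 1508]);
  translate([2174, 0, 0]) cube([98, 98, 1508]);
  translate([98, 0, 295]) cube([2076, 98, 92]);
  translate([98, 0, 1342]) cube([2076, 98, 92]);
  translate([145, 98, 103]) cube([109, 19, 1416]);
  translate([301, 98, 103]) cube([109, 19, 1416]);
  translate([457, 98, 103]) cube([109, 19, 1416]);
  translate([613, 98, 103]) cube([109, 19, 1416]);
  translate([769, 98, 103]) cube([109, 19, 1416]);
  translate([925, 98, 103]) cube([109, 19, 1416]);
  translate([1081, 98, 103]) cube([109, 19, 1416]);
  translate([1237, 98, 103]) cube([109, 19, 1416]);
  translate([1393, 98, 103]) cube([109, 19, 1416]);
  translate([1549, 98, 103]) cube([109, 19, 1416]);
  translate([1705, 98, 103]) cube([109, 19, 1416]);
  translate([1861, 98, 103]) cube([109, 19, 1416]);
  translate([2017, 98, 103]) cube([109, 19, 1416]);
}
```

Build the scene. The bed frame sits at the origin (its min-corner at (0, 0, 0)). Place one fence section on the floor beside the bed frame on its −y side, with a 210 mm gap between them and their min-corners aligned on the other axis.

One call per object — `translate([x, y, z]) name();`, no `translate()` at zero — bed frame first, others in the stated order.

bed_frame();
translate([0, -327, 0]) fence_section();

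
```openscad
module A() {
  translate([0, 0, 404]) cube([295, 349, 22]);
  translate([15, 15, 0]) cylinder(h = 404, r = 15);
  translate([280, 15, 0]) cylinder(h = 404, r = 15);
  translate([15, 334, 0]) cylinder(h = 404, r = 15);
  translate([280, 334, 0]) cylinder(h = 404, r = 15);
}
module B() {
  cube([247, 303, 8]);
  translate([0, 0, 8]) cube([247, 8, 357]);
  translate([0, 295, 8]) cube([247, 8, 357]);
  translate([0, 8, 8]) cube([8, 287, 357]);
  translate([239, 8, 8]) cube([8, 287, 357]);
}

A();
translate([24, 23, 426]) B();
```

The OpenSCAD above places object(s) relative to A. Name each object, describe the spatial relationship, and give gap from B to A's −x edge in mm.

The open box's min-x is at 24; the stool's min-x is 0; gap = 24 mm.

A is a stool. B is an open box. The open box is on top of the stool, centred. The gap from the open box to the stool's −x edge is 24 mm.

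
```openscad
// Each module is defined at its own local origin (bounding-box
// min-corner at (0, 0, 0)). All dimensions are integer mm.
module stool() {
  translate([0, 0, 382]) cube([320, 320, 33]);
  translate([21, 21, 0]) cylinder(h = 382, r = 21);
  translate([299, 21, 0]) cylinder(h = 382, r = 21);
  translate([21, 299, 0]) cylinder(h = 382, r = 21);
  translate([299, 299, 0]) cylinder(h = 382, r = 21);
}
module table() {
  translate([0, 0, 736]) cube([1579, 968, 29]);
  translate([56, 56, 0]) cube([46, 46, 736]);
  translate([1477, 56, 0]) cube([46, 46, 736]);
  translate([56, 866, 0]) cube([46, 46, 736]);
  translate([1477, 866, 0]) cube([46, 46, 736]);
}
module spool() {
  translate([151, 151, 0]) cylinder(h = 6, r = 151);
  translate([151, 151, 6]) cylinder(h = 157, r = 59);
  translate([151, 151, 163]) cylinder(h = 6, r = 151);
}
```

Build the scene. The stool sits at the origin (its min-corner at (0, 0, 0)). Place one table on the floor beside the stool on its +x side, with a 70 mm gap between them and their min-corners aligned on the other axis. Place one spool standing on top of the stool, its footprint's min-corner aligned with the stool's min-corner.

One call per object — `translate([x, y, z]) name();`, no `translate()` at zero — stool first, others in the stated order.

stool();
translate([390, 0, 0]) table();
translate([0, 0, 415]) spool();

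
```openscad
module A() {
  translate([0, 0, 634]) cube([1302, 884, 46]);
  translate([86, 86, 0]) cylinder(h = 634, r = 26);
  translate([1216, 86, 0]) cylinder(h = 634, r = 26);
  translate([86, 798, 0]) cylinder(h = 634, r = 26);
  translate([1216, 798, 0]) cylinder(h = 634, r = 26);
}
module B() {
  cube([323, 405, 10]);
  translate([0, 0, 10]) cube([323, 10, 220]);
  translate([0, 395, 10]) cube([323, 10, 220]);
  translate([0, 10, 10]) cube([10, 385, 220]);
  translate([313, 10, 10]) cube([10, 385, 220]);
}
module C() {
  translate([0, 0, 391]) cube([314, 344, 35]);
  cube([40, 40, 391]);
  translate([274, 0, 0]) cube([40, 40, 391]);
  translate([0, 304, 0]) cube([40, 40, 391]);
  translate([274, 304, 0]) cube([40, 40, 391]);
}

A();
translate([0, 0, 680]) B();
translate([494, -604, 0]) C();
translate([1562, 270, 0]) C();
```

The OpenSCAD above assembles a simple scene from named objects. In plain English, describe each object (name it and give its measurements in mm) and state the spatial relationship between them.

A is a rectangular dining table. The top is 1302×884×46 mm with its upper surface at z = 680 mm. It stands on four round legs of 52 mm diameter, each leg's bounding box inset 60 mm from the nearest pair of top edges, running from the floor to the underside of the top.

B is an open storage box with external size 323×405×230 mm and wall thickness 10 mm (the base is also 10 mm thick). The base covers the whole footprint; the four walls stand on the base, with the y-facing walls full-width and the x-facing walls fitting between their inner faces.

C is a four-legged stool. The seat is a 314×344×35 mm slab whose top surface is at z = 426 mm; four square legs, each 40×40 mm in cross-section, run from the floor (z = 0) to the underside of the seat, each flush with a corner of the seat.

The open box is on top of the table. Two stools sit around the table at the −y, +x sides.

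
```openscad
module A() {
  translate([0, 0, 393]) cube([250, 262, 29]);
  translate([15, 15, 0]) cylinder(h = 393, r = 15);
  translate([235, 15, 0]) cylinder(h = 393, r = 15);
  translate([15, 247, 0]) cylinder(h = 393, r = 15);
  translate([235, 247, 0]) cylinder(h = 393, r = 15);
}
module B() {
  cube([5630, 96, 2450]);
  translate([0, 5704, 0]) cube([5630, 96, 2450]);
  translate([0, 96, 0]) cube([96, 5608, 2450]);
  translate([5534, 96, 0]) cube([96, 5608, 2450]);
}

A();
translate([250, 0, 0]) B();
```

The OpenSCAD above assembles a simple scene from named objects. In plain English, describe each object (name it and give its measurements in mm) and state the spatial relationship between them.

A is a four-legged stool. The seat is 250×262 mm, 29 mm thick, top at z = 422 mm. It stands on four round legs, each 30 mm in diameter, from z = 0 to the seat underside, each leg's axis is inset half a diameter from the nearest pair of seat edges (so the leg's bounding box is flush with the corner).

B is the wall frame of a small rectangular building: four walls, each 2450 mm tall and 96 mm thick, enclosing a footprint 5630 mm (x) by 5800 mm (y) outside-to-outside, with no floor or roof. The front and back walls (the −y and +y sides) span the full width; the two side walls fit between them.

The house frame is against the stool's +x side, with their −y faces flush.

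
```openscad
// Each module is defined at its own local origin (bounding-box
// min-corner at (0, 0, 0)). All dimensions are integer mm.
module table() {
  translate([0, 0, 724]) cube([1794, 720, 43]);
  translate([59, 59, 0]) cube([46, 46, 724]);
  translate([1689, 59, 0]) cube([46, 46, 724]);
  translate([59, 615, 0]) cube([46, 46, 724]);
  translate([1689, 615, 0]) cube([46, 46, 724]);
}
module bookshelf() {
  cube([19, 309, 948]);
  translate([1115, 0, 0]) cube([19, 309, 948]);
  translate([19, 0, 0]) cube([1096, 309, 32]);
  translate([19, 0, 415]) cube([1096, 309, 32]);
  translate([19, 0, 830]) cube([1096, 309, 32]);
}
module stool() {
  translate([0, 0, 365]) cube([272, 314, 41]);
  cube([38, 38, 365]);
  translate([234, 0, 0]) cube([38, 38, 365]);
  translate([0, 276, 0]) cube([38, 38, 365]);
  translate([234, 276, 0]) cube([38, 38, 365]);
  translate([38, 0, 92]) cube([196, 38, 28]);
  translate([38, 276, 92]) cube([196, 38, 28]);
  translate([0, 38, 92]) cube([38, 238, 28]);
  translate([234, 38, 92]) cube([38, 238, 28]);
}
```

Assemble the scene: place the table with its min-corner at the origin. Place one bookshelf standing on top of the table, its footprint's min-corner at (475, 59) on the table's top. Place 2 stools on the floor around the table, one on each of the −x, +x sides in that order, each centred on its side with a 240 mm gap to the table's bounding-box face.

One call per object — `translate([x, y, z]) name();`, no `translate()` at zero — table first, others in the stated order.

table();
translate([475, 59, 767]) bookshelf();
translate([-512, 203, 0]) stool();
translate([2034, 203, 0]) stool();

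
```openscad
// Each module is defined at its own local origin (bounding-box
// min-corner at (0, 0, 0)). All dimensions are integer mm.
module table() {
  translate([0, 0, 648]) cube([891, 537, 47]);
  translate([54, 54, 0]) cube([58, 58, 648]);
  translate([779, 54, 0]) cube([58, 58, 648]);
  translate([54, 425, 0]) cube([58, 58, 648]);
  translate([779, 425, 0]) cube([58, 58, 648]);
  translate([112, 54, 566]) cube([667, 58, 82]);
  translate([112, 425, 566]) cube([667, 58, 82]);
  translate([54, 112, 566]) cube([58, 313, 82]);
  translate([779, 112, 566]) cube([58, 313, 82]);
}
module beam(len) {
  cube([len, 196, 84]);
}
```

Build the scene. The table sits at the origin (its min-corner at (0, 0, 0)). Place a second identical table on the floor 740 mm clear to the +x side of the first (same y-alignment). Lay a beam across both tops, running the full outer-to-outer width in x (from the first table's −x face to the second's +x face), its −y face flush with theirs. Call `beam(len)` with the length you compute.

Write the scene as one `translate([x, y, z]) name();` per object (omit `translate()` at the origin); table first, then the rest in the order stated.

table();
translate([1631, 0, 0]) table();
translate([0, 0, 695]) beam(2522);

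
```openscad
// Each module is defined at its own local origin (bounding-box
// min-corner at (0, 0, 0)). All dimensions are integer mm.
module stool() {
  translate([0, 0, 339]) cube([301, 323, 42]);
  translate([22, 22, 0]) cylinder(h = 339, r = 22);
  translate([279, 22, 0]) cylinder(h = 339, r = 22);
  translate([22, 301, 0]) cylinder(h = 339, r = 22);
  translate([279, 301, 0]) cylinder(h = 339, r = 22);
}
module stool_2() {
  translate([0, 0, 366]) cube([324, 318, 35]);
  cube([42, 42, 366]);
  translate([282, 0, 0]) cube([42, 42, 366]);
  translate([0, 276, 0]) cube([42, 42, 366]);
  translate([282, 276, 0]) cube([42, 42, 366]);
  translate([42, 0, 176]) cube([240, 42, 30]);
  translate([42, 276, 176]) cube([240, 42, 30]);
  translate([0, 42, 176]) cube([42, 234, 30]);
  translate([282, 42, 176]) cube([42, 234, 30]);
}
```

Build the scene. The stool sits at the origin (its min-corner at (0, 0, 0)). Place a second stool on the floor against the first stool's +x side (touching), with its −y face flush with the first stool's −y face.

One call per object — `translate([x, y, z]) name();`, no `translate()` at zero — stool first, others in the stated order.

stool();
translate([301, 0, 0]) stool_2();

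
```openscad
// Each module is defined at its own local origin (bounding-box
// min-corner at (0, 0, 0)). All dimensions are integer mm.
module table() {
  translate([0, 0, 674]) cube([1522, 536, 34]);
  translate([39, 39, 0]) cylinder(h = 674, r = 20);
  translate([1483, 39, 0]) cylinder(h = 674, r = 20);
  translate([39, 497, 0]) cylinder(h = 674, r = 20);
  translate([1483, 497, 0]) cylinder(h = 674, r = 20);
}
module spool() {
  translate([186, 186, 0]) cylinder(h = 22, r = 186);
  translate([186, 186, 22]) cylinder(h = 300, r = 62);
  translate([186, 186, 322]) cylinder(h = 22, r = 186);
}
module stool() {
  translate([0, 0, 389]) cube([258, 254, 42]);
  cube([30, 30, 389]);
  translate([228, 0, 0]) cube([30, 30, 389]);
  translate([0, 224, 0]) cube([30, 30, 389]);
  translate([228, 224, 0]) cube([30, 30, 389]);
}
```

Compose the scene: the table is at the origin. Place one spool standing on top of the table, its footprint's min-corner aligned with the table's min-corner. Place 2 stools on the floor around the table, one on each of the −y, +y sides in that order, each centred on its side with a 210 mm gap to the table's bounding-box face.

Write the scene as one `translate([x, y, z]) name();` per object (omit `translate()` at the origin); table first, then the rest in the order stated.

table();
translate([0, 0, 708]) spool();
translate([632, -464, 0]) stool();
translate([632, 746, 0]) stool();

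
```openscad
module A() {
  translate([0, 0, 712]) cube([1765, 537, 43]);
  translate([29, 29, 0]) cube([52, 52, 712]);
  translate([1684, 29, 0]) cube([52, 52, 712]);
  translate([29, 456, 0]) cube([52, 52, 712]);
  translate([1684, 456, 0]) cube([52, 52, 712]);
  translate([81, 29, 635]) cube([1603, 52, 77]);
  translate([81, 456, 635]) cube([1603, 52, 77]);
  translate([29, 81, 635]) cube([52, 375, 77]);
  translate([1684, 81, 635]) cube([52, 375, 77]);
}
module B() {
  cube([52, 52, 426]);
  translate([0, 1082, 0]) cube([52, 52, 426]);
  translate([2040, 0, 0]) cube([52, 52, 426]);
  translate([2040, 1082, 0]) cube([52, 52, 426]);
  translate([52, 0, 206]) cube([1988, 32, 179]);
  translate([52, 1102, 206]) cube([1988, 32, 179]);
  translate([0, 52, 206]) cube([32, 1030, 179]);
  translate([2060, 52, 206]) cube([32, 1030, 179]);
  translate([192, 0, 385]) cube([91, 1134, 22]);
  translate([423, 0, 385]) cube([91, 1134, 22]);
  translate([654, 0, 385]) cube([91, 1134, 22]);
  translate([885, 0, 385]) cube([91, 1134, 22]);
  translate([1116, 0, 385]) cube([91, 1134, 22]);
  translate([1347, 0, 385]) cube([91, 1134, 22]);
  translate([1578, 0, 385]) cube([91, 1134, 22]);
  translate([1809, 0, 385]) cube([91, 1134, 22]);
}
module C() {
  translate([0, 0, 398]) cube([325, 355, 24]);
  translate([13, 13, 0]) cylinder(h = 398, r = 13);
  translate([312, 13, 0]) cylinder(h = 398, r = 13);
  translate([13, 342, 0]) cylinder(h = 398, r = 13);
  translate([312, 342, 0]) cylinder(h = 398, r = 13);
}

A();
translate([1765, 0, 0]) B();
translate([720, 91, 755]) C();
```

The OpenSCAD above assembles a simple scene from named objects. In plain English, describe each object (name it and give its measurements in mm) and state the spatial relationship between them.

A is a table: top 1765 mm (x) × 537 mm (y), 43 mm thick, upper face at z = 755 mm, on four 52×52 mm square legs, each inset 29 mm from the nearest pair of top edges, running from z = 0 to the bottom of the top. Four apron rails, 52 mm thick and 77 mm tall, run between adjacent legs with their top edges flush with the underside of the top and their outer faces flush with the legs' outer faces.

B is a bed frame 2092 mm long (x) by 1134 mm wide (y). Four 52×52 mm corner posts, 426 mm tall, at the corners of the footprint. Four rails of 32 mm thickness and 179 mm height run between adjacent posts with their undersides at z = 206 mm, their outer faces flush with the outside of the frame (the two x-running rails run between the posts' inner faces; the two y-running rails run between the posts' inner faces). 8 slats, each 91 mm wide (x) and 22 mm thick, lie across the top of the two x-running rails, running the full 1134 mm width of the frame in y; the slats are evenly spaced along x between the inner faces of the end posts with equal gaps (rounded down to the nearest mm) at the −x end and between each pair — any rounding remainder accumulates at the +x end.

C is a four-legged stool. The seat is 325×355 mm, 24 mm thick, top at z = 422 mm. It stands on four round legs, each 26 mm in diameter, from z = 0 to the seat underside, each leg's axis is inset half a diameter from the nearest pair of seat edges (so the leg's bounding box is flush with the corner).

The bed frame is against the table's +x side, with their −y faces flush. The stool is on top of the table, centred.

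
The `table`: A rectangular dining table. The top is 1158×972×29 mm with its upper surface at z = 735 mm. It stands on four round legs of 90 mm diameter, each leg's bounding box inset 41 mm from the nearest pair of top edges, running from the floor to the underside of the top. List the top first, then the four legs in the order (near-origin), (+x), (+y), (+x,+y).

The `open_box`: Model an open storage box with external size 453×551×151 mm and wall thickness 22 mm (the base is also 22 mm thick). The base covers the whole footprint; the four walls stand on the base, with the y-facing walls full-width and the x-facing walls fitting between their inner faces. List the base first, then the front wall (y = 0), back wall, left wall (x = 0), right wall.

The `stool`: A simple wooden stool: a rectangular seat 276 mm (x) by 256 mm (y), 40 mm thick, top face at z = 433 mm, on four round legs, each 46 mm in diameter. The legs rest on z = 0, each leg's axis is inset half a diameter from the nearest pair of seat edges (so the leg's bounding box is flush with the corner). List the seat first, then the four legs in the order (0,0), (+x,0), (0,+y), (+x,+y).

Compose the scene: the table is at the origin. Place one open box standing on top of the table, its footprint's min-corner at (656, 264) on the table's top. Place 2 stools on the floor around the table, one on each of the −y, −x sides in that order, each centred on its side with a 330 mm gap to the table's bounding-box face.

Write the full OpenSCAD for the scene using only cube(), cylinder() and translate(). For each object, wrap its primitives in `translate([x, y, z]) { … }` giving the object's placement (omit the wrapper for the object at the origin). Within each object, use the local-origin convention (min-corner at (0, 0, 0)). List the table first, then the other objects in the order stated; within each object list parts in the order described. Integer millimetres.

translate([0, 0, 706]) cube([1158, 972, 29]);
translate([86, 86, 0]) cylinder(h = 706, r = 45);
translate([1072, 86, 0]) cylinder(h = 706, r = 45);
translate([86, 886, 0]) cylinder(h = 706, r = 45);
translate([1072, 886, 0]) cylinder(h = 706, r = 45);
translate([656, 264, 735]) {
  cube([453, 551, 22]);
  translate([0, 0, 22]) cube([453, 22, 129]);
  translate([0, 529, 22]) cube([453, 22, 129]);
  translate([0, 22, 22]) cube([22, 507, 129]);
  translate([431, 22, 22]) cube([22, 507, 129]);
}
translate([441, -586, 0]) {
  translate([0, 0, 393]) cube([276, 256, 40]);
  translate([23, 23, 0]) cylinder(h = 393, r = 23);
  translate([253, 23, 0]) cylinder(h = 393, r = 23);
  translate([23, 233, 0]) cylinder(h = 393, r = 23);
  translate([253, 233, 0]) cylinder(h = 393, r = 23);
}
translate([-606, 358, 0]) {
  translate([0, 0, 393]) cube([276, 256, 40]);
  translate([23, 23, 0]) cylinder(h = 393, r = 23);
  translate([253, 23, 0]) cylinder(h = 393, r = 23);
  translate([23, 233, 0]) cylinder(h = 393, r = 23);
  translate([253, 233, 0]) cylinder(h = 393, r = 23);
}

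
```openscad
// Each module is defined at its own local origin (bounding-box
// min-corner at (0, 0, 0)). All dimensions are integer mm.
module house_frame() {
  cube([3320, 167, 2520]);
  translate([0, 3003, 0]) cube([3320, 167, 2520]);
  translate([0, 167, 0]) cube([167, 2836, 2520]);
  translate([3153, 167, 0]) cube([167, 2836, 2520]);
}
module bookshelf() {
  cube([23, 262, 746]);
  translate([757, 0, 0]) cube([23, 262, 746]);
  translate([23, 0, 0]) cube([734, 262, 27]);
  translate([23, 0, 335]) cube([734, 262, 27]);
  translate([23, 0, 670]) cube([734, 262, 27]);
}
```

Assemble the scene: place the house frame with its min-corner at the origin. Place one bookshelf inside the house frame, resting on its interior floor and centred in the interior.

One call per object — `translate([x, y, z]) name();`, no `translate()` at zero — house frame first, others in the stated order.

house_frame();
translate([1270, 1454, 0]) bookshelf();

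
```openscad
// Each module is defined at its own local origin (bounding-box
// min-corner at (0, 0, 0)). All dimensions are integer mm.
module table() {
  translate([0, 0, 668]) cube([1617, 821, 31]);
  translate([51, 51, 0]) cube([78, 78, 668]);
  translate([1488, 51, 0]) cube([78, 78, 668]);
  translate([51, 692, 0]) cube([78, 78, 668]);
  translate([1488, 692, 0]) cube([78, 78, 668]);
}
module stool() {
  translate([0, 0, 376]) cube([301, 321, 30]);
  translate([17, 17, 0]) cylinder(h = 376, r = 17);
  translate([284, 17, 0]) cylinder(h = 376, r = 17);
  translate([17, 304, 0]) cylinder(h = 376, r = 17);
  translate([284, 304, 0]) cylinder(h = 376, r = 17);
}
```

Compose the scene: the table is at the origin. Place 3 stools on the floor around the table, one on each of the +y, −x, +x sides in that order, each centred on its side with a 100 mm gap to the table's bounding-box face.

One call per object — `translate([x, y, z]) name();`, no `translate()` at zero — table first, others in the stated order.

table();
translate([658, 921, 0]) stool();
translate([-401, 250, 0]) stool();
translate([1717, 250, 0]) stool();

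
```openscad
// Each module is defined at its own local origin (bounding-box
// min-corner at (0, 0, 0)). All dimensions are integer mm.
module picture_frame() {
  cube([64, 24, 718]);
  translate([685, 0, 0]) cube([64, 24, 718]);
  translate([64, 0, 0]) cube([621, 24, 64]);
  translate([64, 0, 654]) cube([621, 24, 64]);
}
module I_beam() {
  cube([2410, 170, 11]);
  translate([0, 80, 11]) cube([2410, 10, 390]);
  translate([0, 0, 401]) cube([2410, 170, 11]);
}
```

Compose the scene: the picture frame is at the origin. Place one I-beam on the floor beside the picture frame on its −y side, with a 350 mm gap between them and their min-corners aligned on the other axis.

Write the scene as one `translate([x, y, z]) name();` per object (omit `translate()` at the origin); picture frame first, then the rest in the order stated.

picture_frame();
translate([0, -520, 0]) I_beam();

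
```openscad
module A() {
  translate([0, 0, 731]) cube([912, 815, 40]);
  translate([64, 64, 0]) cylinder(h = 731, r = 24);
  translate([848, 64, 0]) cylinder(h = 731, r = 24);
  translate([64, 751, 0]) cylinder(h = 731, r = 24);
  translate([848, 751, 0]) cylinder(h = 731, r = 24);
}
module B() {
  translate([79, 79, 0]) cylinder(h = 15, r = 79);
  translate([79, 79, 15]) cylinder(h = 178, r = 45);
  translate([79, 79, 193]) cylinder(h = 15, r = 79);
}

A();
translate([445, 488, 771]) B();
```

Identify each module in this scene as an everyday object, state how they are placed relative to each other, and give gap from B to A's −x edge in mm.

The spool's min-x is at 445; the table's min-x is 0; gap = 445 mm.

A is a table. B is a spool. The spool is on top of the table. The gap from the spool to the table's −x edge is 445 mm.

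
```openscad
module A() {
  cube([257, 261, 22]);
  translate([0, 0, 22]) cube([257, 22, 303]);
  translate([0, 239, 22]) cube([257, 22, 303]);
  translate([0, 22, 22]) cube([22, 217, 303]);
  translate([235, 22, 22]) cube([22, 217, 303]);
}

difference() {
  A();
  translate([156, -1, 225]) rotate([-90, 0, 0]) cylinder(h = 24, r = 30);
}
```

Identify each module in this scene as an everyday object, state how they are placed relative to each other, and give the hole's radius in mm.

The subtracted cylinder has r = 30 mm.

A is an open box. The open box has a circular hole through its front wall. The hole's radius is 30 mm.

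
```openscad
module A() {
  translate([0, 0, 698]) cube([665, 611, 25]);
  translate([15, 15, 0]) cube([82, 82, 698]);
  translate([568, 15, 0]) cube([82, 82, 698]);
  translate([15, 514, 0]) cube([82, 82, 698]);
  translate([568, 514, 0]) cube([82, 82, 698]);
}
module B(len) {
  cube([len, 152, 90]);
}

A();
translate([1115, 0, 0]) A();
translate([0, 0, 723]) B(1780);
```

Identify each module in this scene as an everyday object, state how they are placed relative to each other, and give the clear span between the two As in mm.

Second table starts at x = 1115; first ends at x = 665; clear span = 1115 − 665 = 450 mm.

A is a table. B is a beam. A beam spans the tops of two tables. The clear span between the two tables is 450 mm.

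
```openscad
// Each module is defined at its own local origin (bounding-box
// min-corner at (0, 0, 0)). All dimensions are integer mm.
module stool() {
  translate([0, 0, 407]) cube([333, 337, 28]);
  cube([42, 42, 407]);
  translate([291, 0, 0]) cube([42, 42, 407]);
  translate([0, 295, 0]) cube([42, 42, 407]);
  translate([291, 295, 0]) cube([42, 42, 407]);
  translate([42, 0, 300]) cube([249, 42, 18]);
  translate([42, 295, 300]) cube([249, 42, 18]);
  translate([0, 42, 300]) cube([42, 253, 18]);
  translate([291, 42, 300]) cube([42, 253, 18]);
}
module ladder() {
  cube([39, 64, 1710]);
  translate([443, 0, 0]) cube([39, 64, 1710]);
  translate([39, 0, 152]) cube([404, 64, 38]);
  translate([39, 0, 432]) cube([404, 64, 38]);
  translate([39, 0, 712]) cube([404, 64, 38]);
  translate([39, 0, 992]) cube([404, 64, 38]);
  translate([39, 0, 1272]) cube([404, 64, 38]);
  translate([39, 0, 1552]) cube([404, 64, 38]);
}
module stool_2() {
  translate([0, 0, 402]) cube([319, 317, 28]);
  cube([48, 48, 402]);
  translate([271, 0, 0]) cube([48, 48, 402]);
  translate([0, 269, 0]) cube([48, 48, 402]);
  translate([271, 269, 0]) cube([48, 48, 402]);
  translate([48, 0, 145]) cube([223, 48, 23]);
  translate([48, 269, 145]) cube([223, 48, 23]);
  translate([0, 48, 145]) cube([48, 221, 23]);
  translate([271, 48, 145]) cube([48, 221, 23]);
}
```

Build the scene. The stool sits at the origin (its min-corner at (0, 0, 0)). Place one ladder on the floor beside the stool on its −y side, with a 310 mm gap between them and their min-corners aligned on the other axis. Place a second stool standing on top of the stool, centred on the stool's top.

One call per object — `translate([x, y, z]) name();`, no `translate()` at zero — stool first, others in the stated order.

stool();
translate([0, -374, 0]) ladder();
translate([7, 10, 435]) stool_2();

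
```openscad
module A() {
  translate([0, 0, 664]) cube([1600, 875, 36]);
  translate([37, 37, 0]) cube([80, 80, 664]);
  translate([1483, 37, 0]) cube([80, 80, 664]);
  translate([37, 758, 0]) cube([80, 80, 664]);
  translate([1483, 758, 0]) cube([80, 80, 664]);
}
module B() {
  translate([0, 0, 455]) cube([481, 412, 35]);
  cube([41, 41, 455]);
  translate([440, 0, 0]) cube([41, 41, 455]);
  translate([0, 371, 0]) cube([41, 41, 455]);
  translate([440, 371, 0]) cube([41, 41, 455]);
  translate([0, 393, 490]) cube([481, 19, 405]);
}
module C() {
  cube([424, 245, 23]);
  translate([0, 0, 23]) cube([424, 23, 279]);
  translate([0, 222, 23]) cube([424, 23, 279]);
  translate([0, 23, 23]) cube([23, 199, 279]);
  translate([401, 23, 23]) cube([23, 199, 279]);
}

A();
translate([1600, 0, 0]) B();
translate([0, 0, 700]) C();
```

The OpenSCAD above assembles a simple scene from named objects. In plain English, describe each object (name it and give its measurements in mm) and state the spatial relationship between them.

A is a rectangular dining table. The top is 1600×875×36 mm with its upper surface at z = 700 mm. It stands on four 80×80 mm square legs, each inset 37 mm from the nearest pair of top edges, running from the floor to the underside of the top.

B is a chair. The seat is a 481×412×35 mm slab with its top at z = 490 mm, on four 41×41 mm corner legs (flush with the seat edges, standing on z = 0). A flat backrest 19 mm thick, 405 mm tall, spans the full seat width and rises from the seat top along its +y edge, rear face flush with the rear of the seat.

C is an open storage box with external size 424×245×302 mm and wall thickness 23 mm (the base is also 23 mm thick). The base covers the whole footprint; the four walls stand on the base, with the y-facing walls full-width and the x-facing walls fitting between their inner faces.

The chair is against the table's +x side, with their −y faces flush. The open box is on top of the table.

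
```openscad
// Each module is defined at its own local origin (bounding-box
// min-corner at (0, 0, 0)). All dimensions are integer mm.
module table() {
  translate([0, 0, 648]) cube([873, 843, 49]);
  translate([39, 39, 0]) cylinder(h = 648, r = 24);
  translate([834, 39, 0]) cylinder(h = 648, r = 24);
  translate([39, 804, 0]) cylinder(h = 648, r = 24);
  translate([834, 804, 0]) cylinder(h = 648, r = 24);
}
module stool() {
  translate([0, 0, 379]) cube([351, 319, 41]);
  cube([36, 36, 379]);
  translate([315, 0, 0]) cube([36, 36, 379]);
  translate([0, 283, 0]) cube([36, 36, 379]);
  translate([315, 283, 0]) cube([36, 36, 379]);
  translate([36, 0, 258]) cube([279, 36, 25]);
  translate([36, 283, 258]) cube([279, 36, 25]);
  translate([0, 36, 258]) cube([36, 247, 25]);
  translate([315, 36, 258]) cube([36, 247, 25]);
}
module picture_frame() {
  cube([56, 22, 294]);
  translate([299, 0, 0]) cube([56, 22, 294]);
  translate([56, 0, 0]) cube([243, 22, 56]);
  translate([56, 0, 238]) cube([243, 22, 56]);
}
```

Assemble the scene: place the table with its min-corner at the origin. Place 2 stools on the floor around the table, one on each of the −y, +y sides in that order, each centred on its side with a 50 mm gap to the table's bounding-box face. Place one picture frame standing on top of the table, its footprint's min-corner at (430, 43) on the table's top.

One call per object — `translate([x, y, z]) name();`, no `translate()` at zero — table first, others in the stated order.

table();
translate([261, -369, 0]) stool();
translate([261, 893, 0]) stool();
translate([430, 43, 697]) picture_frame();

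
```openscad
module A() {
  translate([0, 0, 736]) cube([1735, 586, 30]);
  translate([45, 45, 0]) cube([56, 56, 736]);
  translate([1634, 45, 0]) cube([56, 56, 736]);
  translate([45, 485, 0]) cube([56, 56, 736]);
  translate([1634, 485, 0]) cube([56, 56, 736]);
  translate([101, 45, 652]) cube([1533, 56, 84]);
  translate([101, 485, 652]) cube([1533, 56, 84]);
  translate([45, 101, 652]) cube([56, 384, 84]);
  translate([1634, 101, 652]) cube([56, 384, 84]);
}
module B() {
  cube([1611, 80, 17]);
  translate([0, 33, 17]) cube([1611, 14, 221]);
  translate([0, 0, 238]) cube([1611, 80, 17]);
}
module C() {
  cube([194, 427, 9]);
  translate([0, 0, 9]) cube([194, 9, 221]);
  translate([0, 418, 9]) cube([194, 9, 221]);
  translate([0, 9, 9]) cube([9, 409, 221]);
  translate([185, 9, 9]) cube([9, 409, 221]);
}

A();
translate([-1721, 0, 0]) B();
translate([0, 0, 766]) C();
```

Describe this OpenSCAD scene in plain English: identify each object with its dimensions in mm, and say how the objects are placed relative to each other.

A is a rectangular dining table. The top is 1735×586×30 mm with its upper surface at z = 766 mm. It stands on four 56×56 mm square legs, each inset 45 mm from the nearest pair of top edges, running from the floor to the underside of the top. Four apron rails, 56 mm thick and 84 mm tall, run between adjacent legs with their top edges flush with the underside of the top and their outer faces flush with the legs' outer faces.

B is an I-beam lying along x, 1611 mm long. Overall section height 255 mm. Two flanges 80 mm wide (y) and 17 mm thick, one on the floor and one at the top; a web 14 mm thick runs between them, centred on the flange width.

C is an open storage box with external size 194×427×230 mm and wall thickness 9 mm (the base is also 9 mm thick). The base covers the whole footprint; the four walls stand on the base, with the y-facing walls full-width and the x-facing walls fitting between their inner faces.

The I-beam is on the floor beside the table on its −x side. The open box is on top of the table.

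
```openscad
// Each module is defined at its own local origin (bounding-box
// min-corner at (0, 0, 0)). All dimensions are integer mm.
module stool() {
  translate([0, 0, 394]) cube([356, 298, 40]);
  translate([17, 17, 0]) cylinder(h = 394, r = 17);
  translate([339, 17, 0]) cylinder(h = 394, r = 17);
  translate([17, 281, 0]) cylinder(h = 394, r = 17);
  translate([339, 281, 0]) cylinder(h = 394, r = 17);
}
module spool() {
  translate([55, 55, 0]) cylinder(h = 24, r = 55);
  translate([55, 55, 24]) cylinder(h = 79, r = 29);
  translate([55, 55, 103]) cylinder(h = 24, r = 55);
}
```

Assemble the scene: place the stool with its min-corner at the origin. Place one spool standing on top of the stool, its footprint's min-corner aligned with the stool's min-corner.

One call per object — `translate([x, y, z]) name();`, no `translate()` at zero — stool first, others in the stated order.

stool();
translate([0, 0, 434]) spool();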